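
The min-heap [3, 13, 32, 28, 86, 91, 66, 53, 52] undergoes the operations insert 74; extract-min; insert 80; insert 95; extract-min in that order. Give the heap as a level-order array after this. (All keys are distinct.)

insert 74:
  append 74 at index 9 → [3, 13, 32, 28, 86, 91, 66, 53, 52, 74]
  74 < parent 86 at index 4, swap → [3, 13, 32, 28, 74, 91, 66, 53, 52, 86]
extract-min → returns 3:
  remove root 3; move last element 86 to root → [86, 13, 32, 28, 74, 91, 66, 53, 52]
  86 vs smaller child 13 at index 1, swap → [13, 86, 32, 28, 74, 91, 66, 53, 52]
  86 vs smaller child 28 at index 3, swap → [13, 28, 32, 86, 74, 91, 66, 53, 52]
  86 vs smaller child 52 at index 8, swap → [13, 28, 32, 52, 74, 91, 66, 53, 86]
insert 80:
  append 80 at index 9 → [13, 28, 32, 52, 74, 91, 66, 53, 86, 80] (no swap needed)
insert 95:
  append 95 at index 10 → [13, 28, 32, 52, 74, 91, 66, 53, 86, 80, 95] (no swap needed)
extract-min → returns 13:
  remove root 13; move last element 95 to root → [95, 28, 32, 52, 74, 91, 66, 53, 86, 80]
  95 vs smaller child 28 at index 1, swap → [28, 95, 32, 52, 74, 91, 66, 53, 86, 80]
  95 vs smaller child 52 at index 3, swap → [28, 52, 32, 95, 74, 91, 66, 53, 86, 80]
  95 vs smaller child 53 at index 7, swap → [28, 52, 32, 53, 74, 91, 66, 95, 86, 80]

[28, 52, 32, 53, 74, 91, 66, 95, 86, 80]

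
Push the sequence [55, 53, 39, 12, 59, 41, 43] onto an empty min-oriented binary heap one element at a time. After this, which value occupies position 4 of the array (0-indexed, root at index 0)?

59

Insert 55:
  append 55 at index 0 → [55] (no swap needed)
Insert 53:
  append 53 at index 1 → [55, 53]
  53 < parent 55 at index 0, swap → [53, 55]
Insert 39:
  append 39 at index 2 → [53, 55, 39]
  39 < parent 53 at index 0, swap → [39, 55, 53]
Insert 12:
  append 12 at index 3 → [39, 55, 53, 12]
  12 < parent 55 at index 1, swap → [39, 12, 53, 55]
  12 < parent 39 at index 0, swap → [12, 39, 53, 55]
Insert 59:
  append 59 at index 4 → [12, 39, 53, 55, 59] (no swap needed)
Insert 41:
  append 41 at index 5 → [12, 39, 53, 55, 59, 41]
  41 < parent 53 at index 2, swap → [12, 39, 41, 55, 59, 53]
Insert 43:
  append 43 at index 6 → [12, 39, 41, 55, 59, 53, 43] (no swap needed)
resulting array: [12, 39, 41, 55, 59, 53, 43]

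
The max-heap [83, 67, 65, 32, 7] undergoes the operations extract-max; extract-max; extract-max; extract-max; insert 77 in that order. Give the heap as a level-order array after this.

[77, 7]

extract-max → returns 83:
  remove root 83; move last element 7 to root → [7, 67, 65, 32]
  7 vs larger child 67 at index 1, swap → [67, 7, 65, 32]
  7 vs only child 32 at index 3, swap → [67, 32, 65, 7]
extract-max → returns 67:
  remove root 67; move last element 7 to root → [7, 32, 65]
  7 vs larger child 65 at index 2, swap → [65, 32, 7]
extract-max → returns 65:
  remove root 65; move last element 7 to root → [7, 32]
  7 vs only child 32 at index 1, swap → [32, 7]
extract-max → returns 32:
  remove root 32; move last element 7 to root → [7] (no swap needed)
insert 77:
  append 77 at index 1 → [7, 77]
  77 > parent 7 at index 0, swap → [77, 7]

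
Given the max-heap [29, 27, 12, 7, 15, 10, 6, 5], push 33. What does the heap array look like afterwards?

append 33 at index 8 → [29, 27, 12, 7, 15, 10, 6, 5, 33]
33 > parent 7 at index 3, swap → [29, 27, 12, 33, 15, 10, 6, 5, 7]
33 > parent 27 at index 1, swap → [29, 33, 12, 27, 15, 10, 6, 5, 7]
33 > parent 29 at index 0, swap → [33, 29, 12, 27, 15, 10, 6, 5, 7]

[33, 29, 12, 27, 15, 10, 6, 5, 7]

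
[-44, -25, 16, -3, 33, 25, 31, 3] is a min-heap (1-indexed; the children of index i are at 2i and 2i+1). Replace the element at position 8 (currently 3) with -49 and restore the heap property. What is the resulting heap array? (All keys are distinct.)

[-49, -44, 16, -25, 33, 25, 31, -3]

set index 8 from 3 to -49 → [-44, -25, 16, -3, 33, 25, 31, -49]
-49 < parent -3 at index 4, swap → [-44, -25, 16, -49, 33, 25, 31, -3]
-49 < parent -25 at index 2, swap → [-44, -49, 16, -25, 33, 25, 31, -3]
-49 < parent -44 at index 1, swap → [-49, -44, 16, -25, 33, 25, 31, -3]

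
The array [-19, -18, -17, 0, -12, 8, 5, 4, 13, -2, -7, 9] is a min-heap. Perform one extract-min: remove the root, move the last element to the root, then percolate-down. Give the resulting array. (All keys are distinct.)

[-18, -12, -17, 0, -7, 8, 5, 4, 13, -2, 9]

remove root -19; move last element 9 to root → [9, -18, -17, 0, -12, 8, 5, 4, 13, -2, -7]
9 vs smaller child -18 at index 1, swap → [-18, 9, -17, 0, -12, 8, 5, 4, 13, -2, -7]
9 vs smaller child -12 at index 4, swap → [-18, -12, -17, 0, 9, 8, 5, 4, 13, -2, -7]
9 vs smaller child -7 at index 10, swap → [-18, -12, -17, 0, -7, 8, 5, 4, 13, -2, 9]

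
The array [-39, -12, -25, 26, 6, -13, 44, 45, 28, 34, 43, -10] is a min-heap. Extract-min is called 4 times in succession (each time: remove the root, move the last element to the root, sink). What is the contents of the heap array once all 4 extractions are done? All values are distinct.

[-10, 6, 28, 26, 34, 43, 44, 45]

extract-min #1 returns -39:
  remove root -39; move last element -10 to root → [-10, -12, -25, 26, 6, -13, 44, 45, 28, 34, 43]
  -10 vs smaller child -25 at index 2, swap → [-25, -12, -10, 26, 6, -13, 44, 45, 28, 34, 43]
  -10 vs smaller child -13 at index 5, swap → [-25, -12, -13, 26, 6, -10, 44, 45, 28, 34, 43]
extract-min #2 returns -25:
  remove root -25; move last element 43 to root → [43, -12, -13, 26, 6, -10, 44, 45, 28, 34]
  43 vs smaller child -13 at index 2, swap → [-13, -12, 43, 26, 6, -10, 44, 45, 28, 34]
  43 vs smaller child -10 at index 5, swap → [-13, -12, -10, 26, 6, 43, 44, 45, 28, 34]
extract-min #3 returns -13:
  remove root -13; move last element 34 to root → [34, -12, -10, 26, 6, 43, 44, 45, 28]
  34 vs smaller child -12 at index 1, swap → [-12, 34, -10, 26, 6, 43, 44, 45, 28]
  34 vs smaller child 6 at index 4, swap → [-12, 6, -10, 26, 34, 43, 44, 45, 28]
extract-min #4 returns -12:
  remove root -12; move last element 28 to root → [28, 6, -10, 26, 34, 43, 44, 45]
  28 vs smaller child -10 at index 2, swap → [-10, 6, 28, 26, 34, 43, 44, 45]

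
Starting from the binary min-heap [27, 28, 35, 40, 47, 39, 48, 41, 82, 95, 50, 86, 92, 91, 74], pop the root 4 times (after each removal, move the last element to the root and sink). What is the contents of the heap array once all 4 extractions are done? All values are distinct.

[40, 41, 48, 74, 47, 86, 92, 91, 82, 95, 50]

extract-min #1 returns 27:
  remove root 27; move last element 74 to root → [74, 28, 35, 40, 47, 39, 48, 41, 82, 95, 50, 86, 92, 91]
  74 vs smaller child 28 at index 1, swap → [28, 74, 35, 40, 47, 39, 48, 41, 82, 95, 50, 86, 92, 91]
  74 vs smaller child 40 at index 3, swap → [28, 40, 35, 74, 47, 39, 48, 41, 82, 95, 50, 86, 92, 91]
  74 vs smaller child 41 at index 7, swap → [28, 40, 35, 41, 47, 39, 48, 74, 82, 95, 50, 86, 92, 91]
extract-min #2 returns 28:
  remove root 28; move last element 91 to root → [91, 40, 35, 41, 47, 39, 48, 74, 82, 95, 50, 86, 92]
  91 vs smaller child 35 at index 2, swap → [35, 40, 91, 41, 47, 39, 48, 74, 82, 95, 50, 86, 92]
  91 vs smaller child 39 at index 5, swap → [35, 40, 39, 41, 47, 91, 48, 74, 82, 95, 50, 86, 92]
  91 vs smaller child 86 at index 11, swap → [35, 40, 39, 41, 47, 86, 48, 74, 82, 95, 50, 91, 92]
extract-min #3 returns 35:
  remove root 35; move last element 92 to root → [92, 40, 39, 41, 47, 86, 48, 74, 82, 95, 50, 91]
  92 vs smaller child 39 at index 2, swap → [39, 40, 92, 41, 47, 86, 48, 74, 82, 95, 50, 91]
  92 vs smaller child 48 at index 6, swap → [39, 40, 48, 41, 47, 86, 92, 74, 82, 95, 50, 91]
extract-min #4 returns 39:
  remove root 39; move last element 91 to root → [91, 40, 48, 41, 47, 86, 92, 74, 82, 95, 50]
  91 vs smaller child 40 at index 1, swap → [40, 91, 48, 41, 47, 86, 92, 74, 82, 95, 50]
  91 vs smaller child 41 at index 3, swap → [40, 41, 48, 91, 47, 86, 92, 74, 82, 95, 50]
  91 vs smaller child 74 at index 7, swap → [40, 41, 48, 74, 47, 86, 92, 91, 82, 95, 50]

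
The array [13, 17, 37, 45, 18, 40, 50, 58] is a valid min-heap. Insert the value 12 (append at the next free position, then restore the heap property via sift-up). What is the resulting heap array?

[12, 13, 37, 17, 18, 40, 50, 58, 45]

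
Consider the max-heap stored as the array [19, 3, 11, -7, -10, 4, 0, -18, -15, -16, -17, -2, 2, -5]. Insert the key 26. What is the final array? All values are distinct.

[26, 3, 19, -7, -10, 4, 11, -18, -15, -16, -17, -2, 2, -5, 0]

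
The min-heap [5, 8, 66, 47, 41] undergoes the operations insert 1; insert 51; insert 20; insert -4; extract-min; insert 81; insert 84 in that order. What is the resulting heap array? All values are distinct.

insert 1:
  append 1 at index 5 → [5, 8, 66, 47, 41, 1]
  1 < parent 66 at index 2, swap → [5, 8, 1, 47, 41, 66]
  1 < parent 5 at index 0, swap → [1, 8, 5, 47, 41, 66]
insert 51:
  append 51 at index 6 → [1, 8, 5, 47, 41, 66, 51] (no swap needed)
insert 20:
  append 20 at index 7 → [1, 8, 5, 47, 41, 66, 51, 20]
  20 < parent 47 at index 3, swap → [1, 8, 5, 20, 41, 66, 51, 47]
insert -4:
  append -4 at index 8 → [1, 8, 5, 20, 41, 66, 51, 47, -4]
  -4 < parent 20 at index 3, swap → [1, 8, 5, -4, 41, 66, 51, 47, 20]
  -4 < parent 8 at index 1, swap → [1, -4, 5, 8, 41, 66, 51, 47, 20]
  -4 < parent 1 at index 0, swap → [-4, 1, 5, 8, 41, 66, 51, 47, 20]
extract-min → returns -4:
  remove root -4; move last element 20 to root → [20, 1, 5, 8, 41, 66, 51, 47]
  20 vs smaller child 1 at index 1, swap → [1, 20, 5, 8, 41, 66, 51, 47]
  20 vs smaller child 8 at index 3, swap → [1, 8, 5, 20, 41, 66, 51, 47]
insert 81:
  append 81 at index 8 → [1, 8, 5, 20, 41, 66, 51, 47, 81] (no swap needed)
insert 84:
  append 84 at index 9 → [1, 8, 5, 20, 41, 66, 51, 47, 81, 84] (no swap needed)

[1, 8, 5, 20, 41, 66, 51, 47, 81, 84]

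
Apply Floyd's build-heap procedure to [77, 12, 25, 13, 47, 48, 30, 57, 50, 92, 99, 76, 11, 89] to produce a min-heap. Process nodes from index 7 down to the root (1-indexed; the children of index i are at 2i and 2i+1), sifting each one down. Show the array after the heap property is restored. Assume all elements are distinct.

sift down from index 7: already satisfies heap property
sift down from index 6:
  48 vs smaller child 11 at index 13, swap → [77, 12, 25, 13, 47, 11, 30, 57, 50, 92, 99, 76, 48, 89]
sift down from index 5: already satisfies heap property
sift down from index 4: already satisfies heap property
sift down from index 3:
  25 vs smaller child 11 at index 6, swap → [77, 12, 11, 13, 47, 25, 30, 57, 50, 92, 99, 76, 48, 89]
sift down from index 2: already satisfies heap property
sift down from index 1:
  77 vs smaller child 11 at index 3, swap → [11, 12, 77, 13, 47, 25, 30, 57, 50, 92, 99, 76, 48, 89]
  77 vs smaller child 25 at index 6, swap → [11, 12, 25, 13, 47, 77, 30, 57, 50, 92, 99, 76, 48, 89]
  77 vs smaller child 48 at index 13, swap → [11, 12, 25, 13, 47, 48, 30, 57, 50, 92, 99, 76, 77, 89]

[11, 12, 25, 13, 47, 48, 30, 57, 50, 92, 99, 76, 77, 89]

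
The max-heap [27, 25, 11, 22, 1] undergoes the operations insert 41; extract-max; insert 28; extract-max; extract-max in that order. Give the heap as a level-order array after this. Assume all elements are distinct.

insert 41:
  append 41 at index 5 → [27, 25, 11, 22, 1, 41]
  41 > parent 11 at index 2, swap → [27, 25, 41, 22, 1, 11]
  41 > parent 27 at index 0, swap → [41, 25, 27, 22, 1, 11]
extract-max → returns 41:
  remove root 41; move last element 11 to root → [11, 25, 27, 22, 1]
  11 vs larger child 27 at index 2, swap → [27, 25, 11, 22, 1]
insert 28:
  append 28 at index 5 → [27, 25, 11, 22, 1, 28]
  28 > parent 11 at index 2, swap → [27, 25, 28, 22, 1, 11]
  28 > parent 27 at index 0, swap → [28, 25, 27, 22, 1, 11]
extract-max → returns 28:
  remove root 28; move last element 11 to root → [11, 25, 27, 22, 1]
  11 vs larger child 27 at index 2, swap → [27, 25, 11, 22, 1]
extract-max → returns 27:
  remove root 27; move last element 1 to root → [1, 25, 11, 22]
  1 vs larger child 25 at index 1, swap → [25, 1, 11, 22]
  1 vs only child 22 at index 3, swap → [25, 22, 11, 1]

[25, 22, 11, 1]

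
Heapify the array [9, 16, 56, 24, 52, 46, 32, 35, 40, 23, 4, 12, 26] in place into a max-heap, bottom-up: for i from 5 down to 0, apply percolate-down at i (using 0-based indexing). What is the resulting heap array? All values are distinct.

[56, 52, 46, 40, 23, 26, 32, 35, 24, 16, 4, 12, 9]

sift down from index 5: already satisfies heap property
sift down from index 4: already satisfies heap property
sift down from index 3:
  24 vs larger child 40 at index 8, swap → [9, 16, 56, 40, 52, 46, 32, 35, 24, 23, 4, 12, 26]
sift down from index 2: already satisfies heap property
sift down from index 1:
  16 vs larger child 52 at index 4, swap → [9, 52, 56, 40, 16, 46, 32, 35, 24, 23, 4, 12, 26]
  16 vs larger child 23 at index 9, swap → [9, 52, 56, 40, 23, 46, 32, 35, 24, 16, 4, 12, 26]
sift down from index 0:
  9 vs larger child 56 at index 2, swap → [56, 52, 9, 40, 23, 46, 32, 35, 24, 16, 4, 12, 26]
  9 vs larger child 46 at index 5, swap → [56, 52, 46, 40, 23, 9, 32, 35, 24, 16, 4, 12, 26]
  9 vs larger child 26 at index 12, swap → [56, 52, 46, 40, 23, 26, 32, 35, 24, 16, 4, 12, 9]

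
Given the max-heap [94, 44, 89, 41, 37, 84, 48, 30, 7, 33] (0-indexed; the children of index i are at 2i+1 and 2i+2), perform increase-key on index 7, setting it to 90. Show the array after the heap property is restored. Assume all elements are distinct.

[94, 90, 89, 44, 37, 84, 48, 41, 7, 33]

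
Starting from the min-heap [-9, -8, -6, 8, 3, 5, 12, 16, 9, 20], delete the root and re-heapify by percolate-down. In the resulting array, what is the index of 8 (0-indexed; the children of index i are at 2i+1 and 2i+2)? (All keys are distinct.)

3

remove root -9; move last element 20 to root → [20, -8, -6, 8, 3, 5, 12, 16, 9]
20 vs smaller child -8 at index 1, swap → [-8, 20, -6, 8, 3, 5, 12, 16, 9]
20 vs smaller child 3 at index 4, swap → [-8, 3, -6, 8, 20, 5, 12, 16, 9]
resulting array: [-8, 3, -6, 8, 20, 5, 12, 16, 9]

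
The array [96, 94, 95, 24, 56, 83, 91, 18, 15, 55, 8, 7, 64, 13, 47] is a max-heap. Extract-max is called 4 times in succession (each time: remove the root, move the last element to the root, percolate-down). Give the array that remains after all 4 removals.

[83, 56, 64, 24, 55, 7, 47, 18, 15, 13, 8]

extract-max #1 returns 96:
  remove root 96; move last element 47 to root → [47, 94, 95, 24, 56, 83, 91, 18, 15, 55, 8, 7, 64, 13]
  47 vs larger child 95 at index 2, swap → [95, 94, 47, 24, 56, 83, 91, 18, 15, 55, 8, 7, 64, 13]
  47 vs larger child 91 at index 6, swap → [95, 94, 91, 24, 56, 83, 47, 18, 15, 55, 8, 7, 64, 13]
extract-max #2 returns 95:
  remove root 95; move last element 13 to root → [13, 94, 91, 24, 56, 83, 47, 18, 15, 55, 8, 7, 64]
  13 vs larger child 94 at index 1, swap → [94, 13, 91, 24, 56, 83, 47, 18, 15, 55, 8, 7, 64]
  13 vs larger child 56 at index 4, swap → [94, 56, 91, 24, 13, 83, 47, 18, 15, 55, 8, 7, 64]
  13 vs larger child 55 at index 9, swap → [94, 56, 91, 24, 55, 83, 47, 18, 15, 13, 8, 7, 64]
extract-max #3 returns 94:
  remove root 94; move last element 64 to root → [64, 56, 91, 24, 55, 83, 47, 18, 15, 13, 8, 7]
  64 vs larger child 91 at index 2, swap → [91, 56, 64, 24, 55, 83, 47, 18, 15, 13, 8, 7]
  64 vs larger child 83 at index 5, swap → [91, 56, 83, 24, 55, 64, 47, 18, 15, 13, 8, 7]
extract-max #4 returns 91:
  remove root 91; move last element 7 to root → [7, 56, 83, 24, 55, 64, 47, 18, 15, 13, 8]
  7 vs larger child 83 at index 2, swap → [83, 56, 7, 24, 55, 64, 47, 18, 15, 13, 8]
  7 vs larger child 64 at index 5, swap → [83, 56, 64, 24, 55, 7, 47, 18, 15, 13, 8]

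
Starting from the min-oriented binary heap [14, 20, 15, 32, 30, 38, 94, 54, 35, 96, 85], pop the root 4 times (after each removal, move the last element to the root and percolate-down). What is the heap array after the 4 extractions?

[32, 35, 38, 54, 96, 85, 94]

extract-min #1 returns 14:
  remove root 14; move last element 85 to root → [85, 20, 15, 32, 30, 38, 94, 54, 35, 96]
  85 vs smaller child 15 at index 2, swap → [15, 20, 85, 32, 30, 38, 94, 54, 35, 96]
  85 vs smaller child 38 at index 5, swap → [15, 20, 38, 32, 30, 85, 94, 54, 35, 96]
extract-min #2 returns 15:
  remove root 15; move last element 96 to root → [96, 20, 38, 32, 30, 85, 94, 54, 35]
  96 vs smaller child 20 at index 1, swap → [20, 96, 38, 32, 30, 85, 94, 54, 35]
  96 vs smaller child 30 at index 4, swap → [20, 30, 38, 32, 96, 85, 94, 54, 35]
extract-min #3 returns 20:
  remove root 20; move last element 35 to root → [35, 30, 38, 32, 96, 85, 94, 54]
  35 vs smaller child 30 at index 1, swap → [30, 35, 38, 32, 96, 85, 94, 54]
  35 vs smaller child 32 at index 3, swap → [30, 32, 38, 35, 96, 85, 94, 54]
extract-min #4 returns 30:
  remove root 30; move last element 54 to root → [54, 32, 38, 35, 96, 85, 94]
  54 vs smaller child 32 at index 1, swap → [32, 54, 38, 35, 96, 85, 94]
  54 vs smaller child 35 at index 3, swap → [32, 35, 38, 54, 96, 85, 94]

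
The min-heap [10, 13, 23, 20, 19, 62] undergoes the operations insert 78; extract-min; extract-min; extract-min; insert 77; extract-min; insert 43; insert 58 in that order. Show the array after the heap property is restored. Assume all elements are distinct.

insert 78:
  append 78 at index 6 → [10, 13, 23, 20, 19, 62, 78] (no swap needed)
extract-min → returns 10:
  remove root 10; move last element 78 to root → [78, 13, 23, 20, 19, 62]
  78 vs smaller child 13 at index 1, swap → [13, 78, 23, 20, 19, 62]
  78 vs smaller child 19 at index 4, swap → [13, 19, 23, 20, 78, 62]
extract-min → returns 13:
  remove root 13; move last element 62 to root → [62, 19, 23, 20, 78]
  62 vs smaller child 19 at index 1, swap → [19, 62, 23, 20, 78]
  62 vs smaller child 20 at index 3, swap → [19, 20, 23, 62, 78]
extract-min → returns 19:
  remove root 19; move last element 78 to root → [78, 20, 23, 62]
  78 vs smaller child 20 at index 1, swap → [20, 78, 23, 62]
  78 vs only child 62 at index 3, swap → [20, 62, 23, 78]
insert 77:
  append 77 at index 4 → [20, 62, 23, 78, 77] (no swap needed)
extract-min → returns 20:
  remove root 20; move last element 77 to root → [77, 62, 23, 78]
  77 vs smaller child 23 at index 2, swap → [23, 62, 77, 78]
insert 43:
  append 43 at index 4 → [23, 62, 77, 78, 43]
  43 < parent 62 at index 1, swap → [23, 43, 77, 78, 62]
insert 58:
  append 58 at index 5 → [23, 43, 77, 78, 62, 58]
  58 < parent 77 at index 2, swap → [23, 43, 58, 78, 62, 77]

[23, 43, 58, 78, 62, 77]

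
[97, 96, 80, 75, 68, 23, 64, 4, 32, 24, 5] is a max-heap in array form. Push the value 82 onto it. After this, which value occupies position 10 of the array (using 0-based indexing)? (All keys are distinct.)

append 82 at index 11 → [97, 96, 80, 75, 68, 23, 64, 4, 32, 24, 5, 82]
82 > parent 23 at index 5, swap → [97, 96, 80, 75, 68, 82, 64, 4, 32, 24, 5, 23]
82 > parent 80 at index 2, swap → [97, 96, 82, 75, 68, 80, 64, 4, 32, 24, 5, 23]
resulting array: [97, 96, 82, 75, 68, 80, 64, 4, 32, 24, 5, 23]

5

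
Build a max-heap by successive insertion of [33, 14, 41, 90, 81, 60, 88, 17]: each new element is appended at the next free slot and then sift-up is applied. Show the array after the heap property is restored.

[90, 81, 88, 17, 41, 33, 60, 14]

Insert 33:
  append 33 at index 0 → [33] (no swap needed)
Insert 14:
  append 14 at index 1 → [33, 14] (no swap needed)
Insert 41:
  append 41 at index 2 → [33, 14, 41]
  41 > parent 33 at index 0, swap → [41, 14, 33]
Insert 90:
  append 90 at index 3 → [41, 14, 33, 90]
  90 > parent 14 at index 1, swap → [41, 90, 33, 14]
  90 > parent 41 at index 0, swap → [90, 41, 33, 14]
Insert 81:
  append 81 at index 4 → [90, 41, 33, 14, 81]
  81 > parent 41 at index 1, swap → [90, 81, 33, 14, 41]
Insert 60:
  append 60 at index 5 → [90, 81, 33, 14, 41, 60]
  60 > parent 33 at index 2, swap → [90, 81, 60, 14, 41, 33]
Insert 88:
  append 88 at index 6 → [90, 81, 60, 14, 41, 33, 88]
  88 > parent 60 at index 2, swap → [90, 81, 88, 14, 41, 33, 60]
Insert 17:
  append 17 at index 7 → [90, 81, 88, 14, 41, 33, 60, 17]
  17 > parent 14 at index 3, swap → [90, 81, 88, 17, 41, 33, 60, 14]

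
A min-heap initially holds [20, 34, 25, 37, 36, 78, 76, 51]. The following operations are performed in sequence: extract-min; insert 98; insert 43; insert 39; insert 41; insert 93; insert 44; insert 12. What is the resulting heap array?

[12, 34, 25, 37, 36, 51, 44, 98, 43, 39, 41, 93, 78, 76]

extract-min → returns 20:
  remove root 20; move last element 51 to root → [51, 34, 25, 37, 36, 78, 76]
  51 vs smaller child 25 at index 2, swap → [25, 34, 51, 37, 36, 78, 76]
insert 98:
  append 98 at index 7 → [25, 34, 51, 37, 36, 78, 76, 98] (no swap needed)
insert 43:
  append 43 at index 8 → [25, 34, 51, 37, 36, 78, 76, 98, 43] (no swap needed)
insert 39:
  append 39 at index 9 → [25, 34, 51, 37, 36, 78, 76, 98, 43, 39] (no swap needed)
insert 41:
  append 41 at index 10 → [25, 34, 51, 37, 36, 78, 76, 98, 43, 39, 41] (no swap needed)
insert 93:
  append 93 at index 11 → [25, 34, 51, 37, 36, 78, 76, 98, 43, 39, 41, 93] (no swap needed)
insert 44:
  append 44 at index 12 → [25, 34, 51, 37, 36, 78, 76, 98, 43, 39, 41, 93, 44]
  44 < parent 78 at index 5, swap → [25, 34, 51, 37, 36, 44, 76, 98, 43, 39, 41, 93, 78]
  44 < parent 51 at index 2, swap → [25, 34, 44, 37, 36, 51, 76, 98, 43, 39, 41, 93, 78]
insert 12:
  append 12 at index 13 → [25, 34, 44, 37, 36, 51, 76, 98, 43, 39, 41, 93, 78, 12]
  12 < parent 76 at index 6, swap → [25, 34, 44, 37, 36, 51, 12, 98, 43, 39, 41, 93, 78, 76]
  12 < parent 44 at index 2, swap → [25, 34, 12, 37, 36, 51, 44, 98, 43, 39, 41, 93, 78, 76]
  12 < parent 25 at index 0, swap → [12, 34, 25, 37, 36, 51, 44, 98, 43, 39, 41, 93, 78, 76]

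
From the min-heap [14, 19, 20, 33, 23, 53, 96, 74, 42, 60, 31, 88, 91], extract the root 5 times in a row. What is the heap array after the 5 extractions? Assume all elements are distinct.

[33, 42, 53, 74, 60, 88, 96, 91]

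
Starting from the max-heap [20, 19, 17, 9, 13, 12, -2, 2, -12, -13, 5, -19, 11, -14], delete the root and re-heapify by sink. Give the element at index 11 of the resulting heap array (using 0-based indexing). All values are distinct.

remove root 20; move last element -14 to root → [-14, 19, 17, 9, 13, 12, -2, 2, -12, -13, 5, -19, 11]
-14 vs larger child 19 at index 1, swap → [19, -14, 17, 9, 13, 12, -2, 2, -12, -13, 5, -19, 11]
-14 vs larger child 13 at index 4, swap → [19, 13, 17, 9, -14, 12, -2, 2, -12, -13, 5, -19, 11]
-14 vs larger child 5 at index 10, swap → [19, 13, 17, 9, 5, 12, -2, 2, -12, -13, -14, -19, 11]
resulting array: [19, 13, 17, 9, 5, 12, -2, 2, -12, -13, -14, -19, 11]

-19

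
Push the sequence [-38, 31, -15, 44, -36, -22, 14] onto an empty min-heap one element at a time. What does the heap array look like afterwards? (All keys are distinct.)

Insert -38:
  append -38 at index 0 → [-38] (no swap needed)
Insert 31:
  append 31 at index 1 → [-38, 31] (no swap needed)
Insert -15:
  append -15 at index 2 → [-38, 31, -15] (no swap needed)
Insert 44:
  append 44 at index 3 → [-38, 31, -15, 44] (no swap needed)
Insert -36:
  append -36 at index 4 → [-38, 31, -15, 44, -36]
  -36 < parent 31 at index 1, swap → [-38, -36, -15, 44, 31]
Insert -22:
  append -22 at index 5 → [-38, -36, -15, 44, 31, -22]
  -22 < parent -15 at index 2, swap → [-38, -36, -22, 44, 31, -15]
Insert 14:
  append 14 at index 6 → [-38, -36, -22, 44, 31, -15, 14] (no swap needed)

[-38, -36, -22, 44, 31, -15, 14]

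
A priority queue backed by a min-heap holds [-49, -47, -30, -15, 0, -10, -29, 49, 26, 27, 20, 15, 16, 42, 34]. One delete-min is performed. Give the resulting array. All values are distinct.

remove root -49; move last element 34 to root → [34, -47, -30, -15, 0, -10, -29, 49, 26, 27, 20, 15, 16, 42]
34 vs smaller child -47 at index 1, swap → [-47, 34, -30, -15, 0, -10, -29, 49, 26, 27, 20, 15, 16, 42]
34 vs smaller child -15 at index 3, swap → [-47, -15, -30, 34, 0, -10, -29, 49, 26, 27, 20, 15, 16, 42]
34 vs smaller child 26 at index 8, swap → [-47, -15, -30, 26, 0, -10, -29, 49, 34, 27, 20, 15, 16, 42]

[-47, -15, -30, 26, 0, -10, -29, 49, 34, 27, 20, 15, 16, 42]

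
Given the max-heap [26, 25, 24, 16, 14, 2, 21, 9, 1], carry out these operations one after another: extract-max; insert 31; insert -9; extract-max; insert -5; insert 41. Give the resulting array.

[41, 25, 24, 9, 16, 2, 21, 1, -9, -5, 14]

extract-max → returns 26:
  remove root 26; move last element 1 to root → [1, 25, 24, 16, 14, 2, 21, 9]
  1 vs larger child 25 at index 1, swap → [25, 1, 24, 16, 14, 2, 21, 9]
  1 vs larger child 16 at index 3, swap → [25, 16, 24, 1, 14, 2, 21, 9]
  1 vs only child 9 at index 7, swap → [25, 16, 24, 9, 14, 2, 21, 1]
insert 31:
  append 31 at index 8 → [25, 16, 24, 9, 14, 2, 21, 1, 31]
  31 > parent 9 at index 3, swap → [25, 16, 24, 31, 14, 2, 21, 1, 9]
  31 > parent 16 at index 1, swap → [25, 31, 24, 16, 14, 2, 21, 1, 9]
  31 > parent 25 at index 0, swap → [31, 25, 24, 16, 14, 2, 21, 1, 9]
insert -9:
  append -9 at index 9 → [31, 25, 24, 16, 14, 2, 21, 1, 9, -9] (no swap needed)
extract-max → returns 31:
  remove root 31; move last element -9 to root → [-9, 25, 24, 16, 14, 2, 21, 1, 9]
  -9 vs larger child 25 at index 1, swap → [25, -9, 24, 16, 14, 2, 21, 1, 9]
  -9 vs larger child 16 at index 3, swap → [25, 16, 24, -9, 14, 2, 21, 1, 9]
  -9 vs larger child 9 at index 8, swap → [25, 16, 24, 9, 14, 2, 21, 1, -9]
insert -5:
  append -5 at index 9 → [25, 16, 24, 9, 14, 2, 21, 1, -9, -5] (no swap needed)
insert 41:
  append 41 at index 10 → [25, 16, 24, 9, 14, 2, 21, 1, -9, -5, 41]
  41 > parent 14 at index 4, swap → [25, 16, 24, 9, 41, 2, 21, 1, -9, -5, 14]
  41 > parent 16 at index 1, swap → [25, 41, 24, 9, 16, 2, 21, 1, -9, -5, 14]
  41 > parent 25 at index 0, swap → [41, 25, 24, 9, 16, 2, 21, 1, -9, -5, 14]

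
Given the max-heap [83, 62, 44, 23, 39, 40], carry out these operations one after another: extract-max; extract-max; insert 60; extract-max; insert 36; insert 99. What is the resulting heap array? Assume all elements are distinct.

[99, 40, 44, 23, 36, 39]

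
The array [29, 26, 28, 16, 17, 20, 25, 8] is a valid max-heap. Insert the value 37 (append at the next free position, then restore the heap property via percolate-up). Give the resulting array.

[37, 29, 28, 26, 17, 20, 25, 8, 16]

append 37 at index 8 → [29, 26, 28, 16, 17, 20, 25, 8, 37]
37 > parent 16 at index 3, swap → [29, 26, 28, 37, 17, 20, 25, 8, 16]
37 > parent 26 at index 1, swap → [29, 37, 28, 26, 17, 20, 25, 8, 16]
37 > parent 29 at index 0, swap → [37, 29, 28, 26, 17, 20, 25, 8, 16]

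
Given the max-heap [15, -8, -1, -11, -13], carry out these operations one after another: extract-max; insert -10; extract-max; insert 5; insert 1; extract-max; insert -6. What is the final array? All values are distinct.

[1, -8, -6, -11, -10, -13]

extract-max → returns 15:
  remove root 15; move last element -13 to root → [-13, -8, -1, -11]
  -13 vs larger child -1 at index 2, swap → [-1, -8, -13, -11]
insert -10:
  append -10 at index 4 → [-1, -8, -13, -11, -10] (no swap needed)
extract-max → returns -1:
  remove root -1; move last element -10 to root → [-10, -8, -13, -11]
  -10 vs larger child -8 at index 1, swap → [-8, -10, -13, -11]
insert 5:
  append 5 at index 4 → [-8, -10, -13, -11, 5]
  5 > parent -10 at index 1, swap → [-8, 5, -13, -11, -10]
  5 > parent -8 at index 0, swap → [5, -8, -13, -11, -10]
insert 1:
  append 1 at index 5 → [5, -8, -13, -11, -10, 1]
  1 > parent -13 at index 2, swap → [5, -8, 1, -11, -10, -13]
extract-max → returns 5:
  remove root 5; move last element -13 to root → [-13, -8, 1, -11, -10]
  -13 vs larger child 1 at index 2, swap → [1, -8, -13, -11, -10]
insert -6:
  append -6 at index 5 → [1, -8, -13, -11, -10, -6]
  -6 > parent -13 at index 2, swap → [1, -8, -6, -11, -10, -13]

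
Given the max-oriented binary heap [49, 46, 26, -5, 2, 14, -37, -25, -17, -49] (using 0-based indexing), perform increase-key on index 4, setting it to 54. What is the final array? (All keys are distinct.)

set index 4 from 2 to 54 → [49, 46, 26, -5, 54, 14, -37, -25, -17, -49]
54 > parent 46 at index 1, swap → [49, 54, 26, -5, 46, 14, -37, -25, -17, -49]
54 > parent 49 at index 0, swap → [54, 49, 26, -5, 46, 14, -37, -25, -17, -49]

[54, 49, 26, -5, 46, 14, -37, -25, -17, -49]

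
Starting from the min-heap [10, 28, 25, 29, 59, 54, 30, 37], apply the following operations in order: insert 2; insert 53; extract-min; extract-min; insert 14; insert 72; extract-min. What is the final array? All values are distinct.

insert 2:
  append 2 at index 8 → [10, 28, 25, 29, 59, 54, 30, 37, 2]
  2 < parent 29 at index 3, swap → [10, 28, 25, 2, 59, 54, 30, 37, 29]
  2 < parent 28 at index 1, swap → [10, 2, 25, 28, 59, 54, 30, 37, 29]
  2 < parent 10 at index 0, swap → [2, 10, 25, 28, 59, 54, 30, 37, 29]
insert 53:
  append 53 at index 9 → [2, 10, 25, 28, 59, 54, 30, 37, 29, 53]
  53 < parent 59 at index 4, swap → [2, 10, 25, 28, 53, 54, 30, 37, 29, 59]
extract-min → returns 2:
  remove root 2; move last element 59 to root → [59, 10, 25, 28, 53, 54, 30, 37, 29]
  59 vs smaller child 10 at index 1, swap → [10, 59, 25, 28, 53, 54, 30, 37, 29]
  59 vs smaller child 28 at index 3, swap → [10, 28, 25, 59, 53, 54, 30, 37, 29]
  59 vs smaller child 29 at index 8, swap → [10, 28, 25, 29, 53, 54, 30, 37, 59]
extract-min → returns 10:
  remove root 10; move last element 59 to root → [59, 28, 25, 29, 53, 54, 30, 37]
  59 vs smaller child 25 at index 2, swap → [25, 28, 59, 29, 53, 54, 30, 37]
  59 vs smaller child 30 at index 6, swap → [25, 28, 30, 29, 53, 54, 59, 37]
insert 14:
  append 14 at index 8 → [25, 28, 30, 29, 53, 54, 59, 37, 14]
  14 < parent 29 at index 3, swap → [25, 28, 30, 14, 53, 54, 59, 37, 29]
  14 < parent 28 at index 1, swap → [25, 14, 30, 28, 53, 54, 59, 37, 29]
  14 < parent 25 at index 0, swap → [14, 25, 30, 28, 53, 54, 59, 37, 29]
insert 72:
  append 72 at index 9 → [14, 25, 30, 28, 53, 54, 59, 37, 29, 72] (no swap needed)
extract-min → returns 14:
  remove root 14; move last element 72 to root → [72, 25, 30, 28, 53, 54, 59, 37, 29]
  72 vs smaller child 25 at index 1, swap → [25, 72, 30, 28, 53, 54, 59, 37, 29]
  72 vs smaller child 28 at index 3, swap → [25, 28, 30, 72, 53, 54, 59, 37, 29]
  72 vs smaller child 29 at index 8, swap → [25, 28, 30, 29, 53, 54, 59, 37, 72]

[25, 28, 30, 29, 53, 54, 59, 37, 72]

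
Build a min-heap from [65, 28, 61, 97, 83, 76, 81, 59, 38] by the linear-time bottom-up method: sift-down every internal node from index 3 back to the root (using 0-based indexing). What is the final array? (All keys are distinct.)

sift down from index 3:
  97 vs smaller child 38 at index 8, swap → [65, 28, 61, 38, 83, 76, 81, 59, 97]
sift down from index 2: already satisfies heap property
sift down from index 1: already satisfies heap property
sift down from index 0:
  65 vs smaller child 28 at index 1, swap → [28, 65, 61, 38, 83, 76, 81, 59, 97]
  65 vs smaller child 38 at index 3, swap → [28, 38, 61, 65, 83, 76, 81, 59, 97]
  65 vs smaller child 59 at index 7, swap → [28, 38, 61, 59, 83, 76, 81, 65, 97]

[28, 38, 61, 59, 83, 76, 81, 65, 97]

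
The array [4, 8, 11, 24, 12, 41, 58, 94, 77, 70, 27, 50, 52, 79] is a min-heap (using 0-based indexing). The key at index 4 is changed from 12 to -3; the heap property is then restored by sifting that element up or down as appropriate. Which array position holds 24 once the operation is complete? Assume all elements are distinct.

3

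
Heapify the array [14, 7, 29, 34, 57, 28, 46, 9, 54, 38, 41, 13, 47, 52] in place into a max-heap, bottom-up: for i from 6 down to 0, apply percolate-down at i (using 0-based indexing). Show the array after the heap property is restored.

[57, 54, 52, 34, 41, 47, 46, 9, 14, 38, 7, 13, 28, 29]

sift down from index 6:
  46 vs only child 52 at index 13, swap → [14, 7, 29, 34, 57, 28, 52, 9, 54, 38, 41, 13, 47, 46]
sift down from index 5:
  28 vs larger child 47 at index 12, swap → [14, 7, 29, 34, 57, 47, 52, 9, 54, 38, 41, 13, 28, 46]
sift down from index 4: already satisfies heap property
sift down from index 3:
  34 vs larger child 54 at index 8, swap → [14, 7, 29, 54, 57, 47, 52, 9, 34, 38, 41, 13, 28, 46]
sift down from index 2:
  29 vs larger child 52 at index 6, swap → [14, 7, 52, 54, 57, 47, 29, 9, 34, 38, 41, 13, 28, 46]
  29 vs only child 46 at index 13, swap → [14, 7, 52, 54, 57, 47, 46, 9, 34, 38, 41, 13, 28, 29]
sift down from index 1:
  7 vs larger child 57 at index 4, swap → [14, 57, 52, 54, 7, 47, 46, 9, 34, 38, 41, 13, 28, 29]
  7 vs larger child 41 at index 10, swap → [14, 57, 52, 54, 41, 47, 46, 9, 34, 38, 7, 13, 28, 29]
sift down from index 0:
  14 vs larger child 57 at index 1, swap → [57, 14, 52, 54, 41, 47, 46, 9, 34, 38, 7, 13, 28, 29]
  14 vs larger child 54 at index 3, swap → [57, 54, 52, 14, 41, 47, 46, 9, 34, 38, 7, 13, 28, 29]
  14 vs larger child 34 at index 8, swap → [57, 54, 52, 34, 41, 47, 46, 9, 14, 38, 7, 13, 28, 29]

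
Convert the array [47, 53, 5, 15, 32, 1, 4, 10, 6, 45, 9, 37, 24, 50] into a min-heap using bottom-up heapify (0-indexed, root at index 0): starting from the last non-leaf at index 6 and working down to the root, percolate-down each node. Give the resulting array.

[1, 6, 4, 10, 9, 5, 47, 53, 15, 45, 32, 37, 24, 50]

sift down from index 6: already satisfies heap property
sift down from index 5: already satisfies heap property
sift down from index 4:
  32 vs smaller child 9 at index 10, swap → [47, 53, 5, 15, 9, 1, 4, 10, 6, 45, 32, 37, 24, 50]
sift down from index 3:
  15 vs smaller child 6 at index 8, swap → [47, 53, 5, 6, 9, 1, 4, 10, 15, 45, 32, 37, 24, 50]
sift down from index 2:
  5 vs smaller child 1 at index 5, swap → [47, 53, 1, 6, 9, 5, 4, 10, 15, 45, 32, 37, 24, 50]
sift down from index 1:
  53 vs smaller child 6 at index 3, swap → [47, 6, 1, 53, 9, 5, 4, 10, 15, 45, 32, 37, 24, 50]
  53 vs smaller child 10 at index 7, swap → [47, 6, 1, 10, 9, 5, 4, 53, 15, 45, 32, 37, 24, 50]
sift down from index 0:
  47 vs smaller child 1 at index 2, swap → [1, 6, 47, 10, 9, 5, 4, 53, 15, 45, 32, 37, 24, 50]
  47 vs smaller child 4 at index 6, swap → [1, 6, 4, 10, 9, 5, 47, 53, 15, 45, 32, 37, 24, 50]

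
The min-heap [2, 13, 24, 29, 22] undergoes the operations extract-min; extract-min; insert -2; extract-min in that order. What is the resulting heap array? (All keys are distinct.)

extract-min → returns 2:
  remove root 2; move last element 22 to root → [22, 13, 24, 29]
  22 vs smaller child 13 at index 1, swap → [13, 22, 24, 29]
extract-min → returns 13:
  remove root 13; move last element 29 to root → [29, 22, 24]
  29 vs smaller child 22 at index 1, swap → [22, 29, 24]
insert -2:
  append -2 at index 3 → [22, 29, 24, -2]
  -2 < parent 29 at index 1, swap → [22, -2, 24, 29]
  -2 < parent 22 at index 0, swap → [-2, 22, 24, 29]
extract-min → returns -2:
  remove root -2; move last element 29 to root → [29, 22, 24]
  29 vs smaller child 22 at index 1, swap → [22, 29, 24]

[22, 29, 24]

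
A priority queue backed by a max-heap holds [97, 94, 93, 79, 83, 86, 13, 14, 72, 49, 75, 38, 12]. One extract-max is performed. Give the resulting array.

remove root 97; move last element 12 to root → [12, 94, 93, 79, 83, 86, 13, 14, 72, 49, 75, 38]
12 vs larger child 94 at index 1, swap → [94, 12, 93, 79, 83, 86, 13, 14, 72, 49, 75, 38]
12 vs larger child 83 at index 4, swap → [94, 83, 93, 79, 12, 86, 13, 14, 72, 49, 75, 38]
12 vs larger child 75 at index 10, swap → [94, 83, 93, 79, 75, 86, 13, 14, 72, 49, 12, 38]

[94, 83, 93, 79, 75, 86, 13, 14, 72, 49, 12, 38]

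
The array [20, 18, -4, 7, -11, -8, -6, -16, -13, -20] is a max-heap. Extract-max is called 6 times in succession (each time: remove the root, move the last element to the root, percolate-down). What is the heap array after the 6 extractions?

[-11, -13, -16, -20]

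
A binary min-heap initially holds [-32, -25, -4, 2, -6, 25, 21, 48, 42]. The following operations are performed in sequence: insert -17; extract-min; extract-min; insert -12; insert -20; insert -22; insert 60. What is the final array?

insert -17:
  append -17 at index 9 → [-32, -25, -4, 2, -6, 25, 21, 48, 42, -17]
  -17 < parent -6 at index 4, swap → [-32, -25, -4, 2, -17, 25, 21, 48, 42, -6]
extract-min → returns -32:
  remove root -32; move last element -6 to root → [-6, -25, -4, 2, -17, 25, 21, 48, 42]
  -6 vs smaller child -25 at index 1, swap → [-25, -6, -4, 2, -17, 25, 21, 48, 42]
  -6 vs smaller child -17 at index 4, swap → [-25, -17, -4, 2, -6, 25, 21, 48, 42]
extract-min → returns -25:
  remove root -25; move last element 42 to root → [42, -17, -4, 2, -6, 25, 21, 48]
  42 vs smaller child -17 at index 1, swap → [-17, 42, -4, 2, -6, 25, 21, 48]
  42 vs smaller child -6 at index 4, swap → [-17, -6, -4, 2, 42, 25, 21, 48]
insert -12:
  append -12 at index 8 → [-17, -6, -4, 2, 42, 25, 21, 48, -12]
  -12 < parent 2 at index 3, swap → [-17, -6, -4, -12, 42, 25, 21, 48, 2]
  -12 < parent -6 at index 1, swap → [-17, -12, -4, -6, 42, 25, 21, 48, 2]
insert -20:
  append -20 at index 9 → [-17, -12, -4, -6, 42, 25, 21, 48, 2, -20]
  -20 < parent 42 at index 4, swap → [-17, -12, -4, -6, -20, 25, 21, 48, 2, 42]
  -20 < parent -12 at index 1, swap → [-17, -20, -4, -6, -12, 25, 21, 48, 2, 42]
  -20 < parent -17 at index 0, swap → [-20, -17, -4, -6, -12, 25, 21, 48, 2, 42]
insert -22:
  append -22 at index 10 → [-20, -17, -4, -6, -12, 25, 21, 48, 2, 42, -22]
  -22 < parent -12 at index 4, swap → [-20, -17, -4, -6, -22, 25, 21, 48, 2, 42, -12]
  -22 < parent -17 at index 1, swap → [-20, -22, -4, -6, -17, 25, 21, 48, 2, 42, -12]
  -22 < parent -20 at index 0, swap → [-22, -20, -4, -6, -17, 25, 21, 48, 2, 42, -12]
insert 60:
  append 60 at index 11 → [-22, -20, -4, -6, -17, 25, 21, 48, 2, 42, -12, 60] (no swap needed)

[-22, -20, -4, -6, -17, 25, 21, 48, 2, 42, -12, 60]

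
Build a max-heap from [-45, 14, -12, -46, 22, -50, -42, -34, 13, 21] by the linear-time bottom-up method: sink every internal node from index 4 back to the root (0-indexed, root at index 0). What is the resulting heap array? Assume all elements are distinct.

[22, 21, -12, 13, 14, -50, -42, -34, -46, -45]

sift down from index 4: already satisfies heap property
sift down from index 3:
  -46 vs larger child 13 at index 8, swap → [-45, 14, -12, 13, 22, -50, -42, -34, -46, 21]
sift down from index 2: already satisfies heap property
sift down from index 1:
  14 vs larger child 22 at index 4, swap → [-45, 22, -12, 13, 14, -50, -42, -34, -46, 21]
  14 vs only child 21 at index 9, swap → [-45, 22, -12, 13, 21, -50, -42, -34, -46, 14]
sift down from index 0:
  -45 vs larger child 22 at index 1, swap → [22, -45, -12, 13, 21, -50, -42, -34, -46, 14]
  -45 vs larger child 21 at index 4, swap → [22, 21, -12, 13, -45, -50, -42, -34, -46, 14]
  -45 vs only child 14 at index 9, swap → [22, 21, -12, 13, 14, -50, -42, -34, -46, -45]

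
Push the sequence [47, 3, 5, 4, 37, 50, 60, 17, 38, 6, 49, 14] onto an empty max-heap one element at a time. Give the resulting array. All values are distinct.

Insert 47:
  append 47 at index 0 → [47] (no swap needed)
Insert 3:
  append 3 at index 1 → [47, 3] (no swap needed)
Insert 5:
  append 5 at index 2 → [47, 3, 5] (no swap needed)
Insert 4:
  append 4 at index 3 → [47, 3, 5, 4]
  4 > parent 3 at index 1, swap → [47, 4, 5, 3]
Insert 37:
  append 37 at index 4 → [47, 4, 5, 3, 37]
  37 > parent 4 at index 1, swap → [47, 37, 5, 3, 4]
Insert 50:
  append 50 at index 5 → [47, 37, 5, 3, 4, 50]
  50 > parent 5 at index 2, swap → [47, 37, 50, 3, 4, 5]
  50 > parent 47 at index 0, swap → [50, 37, 47, 3, 4, 5]
Insert 60:
  append 60 at index 6 → [50, 37, 47, 3, 4, 5, 60]
  60 > parent 47 at index 2, swap → [50, 37, 60, 3, 4, 5, 47]
  60 > parent 50 at index 0, swap → [60, 37, 50, 3, 4, 5, 47]
Insert 17:
  append 17 at index 7 → [60, 37, 50, 3, 4, 5, 47, 17]
  17 > parent 3 at index 3, swap → [60, 37, 50, 17, 4, 5, 47, 3]
Insert 38:
  append 38 at index 8 → [60, 37, 50, 17, 4, 5, 47, 3, 38]
  38 > parent 17 at index 3, swap → [60, 37, 50, 38, 4, 5, 47, 3, 17]
  38 > parent 37 at index 1, swap → [60, 38, 50, 37, 4, 5, 47, 3, 17]
Insert 6:
  append 6 at index 9 → [60, 38, 50, 37, 4, 5, 47, 3, 17, 6]
  6 > parent 4 at index 4, swap → [60, 38, 50, 37, 6, 5, 47, 3, 17, 4]
Insert 49:
  append 49 at index 10 → [60, 38, 50, 37, 6, 5, 47, 3, 17, 4, 49]
  49 > parent 6 at index 4, swap → [60, 38, 50, 37, 49, 5, 47, 3, 17, 4, 6]
  49 > parent 38 at index 1, swap → [60, 49, 50, 37, 38, 5, 47, 3, 17, 4, 6]
Insert 14:
  append 14 at index 11 → [60, 49, 50, 37, 38, 5, 47, 3, 17, 4, 6, 14]
  14 > parent 5 at index 5, swap → [60, 49, 50, 37, 38, 14, 47, 3, 17, 4, 6, 5]

[60, 49, 50, 37, 38, 14, 47, 3, 17, 4, 6, 5]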